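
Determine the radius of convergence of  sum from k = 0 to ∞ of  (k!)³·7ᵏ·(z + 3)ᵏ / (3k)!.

R = 27/7

Apply the ratio test: |a_{k+1}| / |a_k| = (k+1)³/[(3k+1)·(3k+2)·(3k+3)] · 7, which tends to 7/27 as k → ∞.
Thus R = 1/(7/27) = 27/7.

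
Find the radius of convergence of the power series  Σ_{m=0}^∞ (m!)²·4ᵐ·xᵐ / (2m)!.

R = 1

By the ratio test, |a_{m+1}/a_m| = (m+1)²/[(2m+1)·(2m+2)] · 4 → 1.
Hence R = 1.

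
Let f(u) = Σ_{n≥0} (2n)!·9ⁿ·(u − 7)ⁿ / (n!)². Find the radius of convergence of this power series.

Apply the ratio test: |a_{n+1}| / |a_n| = (2n+1)·(2n+2)/(n+1)² · 9, which tends to 36 as n → ∞.
The series converges when 36 · |u − 7| < 1, giving R = 1/36.

R = 1/36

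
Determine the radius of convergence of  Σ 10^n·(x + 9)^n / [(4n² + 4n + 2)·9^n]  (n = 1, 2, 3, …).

The ratio of consecutive coefficients is [(4n² + 4n + 2)/(4(n+1)² + 4(n+1) + 2)] · 10/9 → 10/9.
The series converges when 10/9 · |x + 9| < 1, giving R = 9/10.

R = 9/10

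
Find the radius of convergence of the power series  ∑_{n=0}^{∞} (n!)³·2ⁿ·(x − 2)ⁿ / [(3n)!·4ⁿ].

R = 54

Apply the ratio test: |a_{n+1}| / |a_n| = (n+1)³/[(3n+1)·(3n+2)·(3n+3)] · 2/4, which tends to 1/54 as n → ∞.
Convergence for |x − 2| · 1/54 < 1, i.e. |x − 2| < 54. So R = 54.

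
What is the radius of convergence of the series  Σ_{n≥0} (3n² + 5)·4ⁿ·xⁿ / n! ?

R = ∞

Apply the ratio test: |a_{n+1}| / |a_n| = (3(n+1)² + 5)/(3n² + 5) · 4 · 1/(n+1), which tends to 0 as n → ∞.
The limit is 0, so the series converges for all x; R = ∞.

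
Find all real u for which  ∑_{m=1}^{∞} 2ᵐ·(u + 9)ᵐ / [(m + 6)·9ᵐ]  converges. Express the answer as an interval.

The ratio of consecutive coefficients is [(m + 6)/((m+1) + 6)] · 2/9 → 2/9.
Hence the series converges for |u + 9| < 1/(2/9) = 9/2, so the radius of convergence is 9/2.
Check u = -9/2: the terms behave like c/m; limit comparison with the harmonic series gives divergence.
Check u = -27/2: convergence follows from the alternating series test (terms decrease monotonically to 0).

[-27/2, -9/2)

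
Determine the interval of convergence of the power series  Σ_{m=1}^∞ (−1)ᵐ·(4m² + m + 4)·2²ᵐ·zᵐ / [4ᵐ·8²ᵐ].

(-64, 64)

Apply the ratio test: |a_{m+1}| / |a_m| = [(4(m+1)² + (m+1) + 4)/(4m² + m + 4)] · 4/(4·64), which tends to 1/64 as m → ∞.
The series converges when 1/64 · |z| < 1, giving R = 64.
Check z = 64: the terms do not tend to 0, so the series diverges.
Endpoint z = -64: the terms do not tend to 0, so the series diverges.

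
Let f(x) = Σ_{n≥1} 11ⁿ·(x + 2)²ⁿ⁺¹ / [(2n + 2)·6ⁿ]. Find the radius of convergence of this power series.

Apply the ratio test: |a_{n+1}| / |a_n| = [(2n + 2)/(2(n+1) + 2)] · 11/6, which tends to 11/6 as n → ∞.
Since the exponent of (x + 2) increases by 2 each term, convergence requires |x + 2|² < 6/11, hence R = √66/11.

R = √66/11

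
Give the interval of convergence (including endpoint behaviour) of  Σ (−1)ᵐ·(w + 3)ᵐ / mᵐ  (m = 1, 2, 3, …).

By the Cauchy root test, |a_m|^(1/m) = 1/m → 0.
Since the m-th root of |a_m| tends to 0, the series converges for all real w; R = ∞.

(−∞, ∞)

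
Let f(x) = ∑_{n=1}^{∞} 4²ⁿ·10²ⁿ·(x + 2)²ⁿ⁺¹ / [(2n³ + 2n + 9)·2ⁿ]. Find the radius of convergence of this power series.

R = √2/40

By the ratio test, |a_{n+1}/a_n| = [(2n³ + 2n + 9)/(2(n+1)³ + 2(n+1) + 9)] · 16·100/2 → 800.
Writing y = (x + 2)², the series in y has radius 1/800, so |x + 2| < √(1/800) and R = √2/40.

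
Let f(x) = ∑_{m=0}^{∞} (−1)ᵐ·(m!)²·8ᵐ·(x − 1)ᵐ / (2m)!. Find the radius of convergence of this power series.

Apply the ratio test: |a_{m+1}| / |a_m| = (m+1)²/[(2m+1)·(2m+2)] · 8, which tends to 2 as m → ∞.
Convergence for |x − 1| · 2 < 1, i.e. |x − 1| < 1/2. So R = 1/2.

R = 1/2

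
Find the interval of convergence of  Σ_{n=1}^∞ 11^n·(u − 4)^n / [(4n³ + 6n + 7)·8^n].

[36/11, 52/11]

Apply the ratio test: |a_{n+1}| / |a_n| = [(4n³ + 6n + 7)/(4(n+1)³ + 6(n+1) + 7)] · 11/8, which tends to 11/8 as n → ∞.
Convergence for |u − 4| · 11/8 < 1, i.e. |u − 4| < 8/11. So R = 8/11.
Check u = 52/11: the series is dominated by a constant times Σ 1/n³, which converges (p = 3 > 1).
When u = 36/11, absolute convergence follows by limit comparison with Σ 1/n³.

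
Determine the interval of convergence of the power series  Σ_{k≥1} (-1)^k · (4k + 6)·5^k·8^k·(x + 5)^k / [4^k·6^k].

Ratio test: |a_{k+1}/a_k| = [(4(k+1) + 6)/(4k + 6)] · 5·8/(4·6) → 5/3 as k → ∞.
Thus R = 1/(5/3) = 3/5.
When x = -22/5, the terms do not tend to 0, so the series diverges.
Check x = -28/5: the terms do not tend to 0, so the series diverges.

(-28/5, -22/5)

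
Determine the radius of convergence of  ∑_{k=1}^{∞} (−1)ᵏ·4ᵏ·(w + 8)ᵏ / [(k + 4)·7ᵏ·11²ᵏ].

Ratio test: |a_{k+1}/a_k| = [(k + 4)/((k+1) + 4)] · 4/(7·121) → 4/847 as k → ∞.
Convergence for |w + 8| · 4/847 < 1, i.e. |w + 8| < 847/4. So R = 847/4.

R = 847/4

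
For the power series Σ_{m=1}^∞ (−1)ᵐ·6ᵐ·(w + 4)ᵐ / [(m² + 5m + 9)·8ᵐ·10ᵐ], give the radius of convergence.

R = 40/3

Apply the ratio test: |a_{m+1}| / |a_m| = [(m² + 5m + 9)/((m+1)² + 5(m+1) + 9)] · 6/(8·10), which tends to 3/40 as m → ∞.
Hence the series converges for |w + 4| < 1/(3/40) = 40/3, so the radius of convergence is 40/3.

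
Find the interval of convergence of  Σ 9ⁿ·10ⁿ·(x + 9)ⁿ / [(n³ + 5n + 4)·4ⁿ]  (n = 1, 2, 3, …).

Apply the ratio test: |a_{n+1}| / |a_n| = [(n³ + 5n + 4)/((n+1)³ + 5(n+1) + 4)] · 9·10/4, which tends to 45/2 as n → ∞.
The series converges when 45/2 · |x + 9| < 1, giving R = 2/45.
At x = -403/45: the series is dominated by a constant times Σ 1/n³, which converges (p = 3 > 1).
Check x = -407/45: absolute convergence follows by limit comparison with Σ 1/n³.

[-407/45, -403/45]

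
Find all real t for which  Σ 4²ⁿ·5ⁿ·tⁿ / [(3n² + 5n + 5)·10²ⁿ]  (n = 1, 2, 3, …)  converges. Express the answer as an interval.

By the ratio test, |a_{n+1}/a_n| = [(3n² + 5n + 5)/(3(n+1)² + 5(n+1) + 5)] · 16·5/100 → 4/5.
Convergence for |t| · 4/5 < 1, i.e. |t| < 5/4. So R = 5/4.
When t = 5/4, absolute convergence follows by limit comparison with Σ 1/n².
When t = -5/4, the series is dominated by a constant times Σ 1/n², which converges (p = 2 > 1).

[-5/4, 5/4]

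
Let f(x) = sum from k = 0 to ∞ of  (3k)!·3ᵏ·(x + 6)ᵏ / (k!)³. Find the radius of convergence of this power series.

R = 1/81

Apply the ratio test: |a_{k+1}| / |a_k| = (3k+1)·(3k+2)·(3k+3)/(k+1)³ · 3, which tends to 81 as k → ∞.
Hence the series converges for |x + 6| < 1/(81) = 1/81, so the radius of convergence is 1/81.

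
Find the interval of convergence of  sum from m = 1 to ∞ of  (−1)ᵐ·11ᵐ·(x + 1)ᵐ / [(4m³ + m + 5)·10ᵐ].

[-21/11, -1/11]

The ratio of consecutive coefficients is [(4m³ + m + 5)/(4(m+1)³ + (m+1) + 5)] · 11/10 → 11/10.
Thus R = 1/(11/10) = 10/11.
At x = -1/11: the series is dominated by a constant times Σ 1/m³, which converges (p = 3 > 1).
Check x = -21/11: absolute convergence follows by limit comparison with Σ 1/m³.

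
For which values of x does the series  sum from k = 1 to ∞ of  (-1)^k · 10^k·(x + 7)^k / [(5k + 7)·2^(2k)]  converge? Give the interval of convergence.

(-37/5, -33/5]

The ratio of consecutive coefficients is [(5k + 7)/(5(k+1) + 7)] · 10/4 → 5/2.
Hence the series converges for |x + 7| < 1/(5/2) = 2/5, so the radius of convergence is 2/5.
At x = -33/5: an alternating series whose terms decrease to 0 in absolute value, so it converges by the Leibniz criterion.
At x = -37/5: the terms behave like c/k; limit comparison with the harmonic series gives divergence.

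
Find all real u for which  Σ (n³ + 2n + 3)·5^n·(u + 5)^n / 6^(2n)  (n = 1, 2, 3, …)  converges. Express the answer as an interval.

Apply the ratio test: |a_{n+1}| / |a_n| = [((n+1)³ + 2(n+1) + 3)/(n³ + 2n + 3)] · 5/36, which tends to 5/36 as n → ∞.
Thus R = 1/(5/36) = 36/5.
When u = 11/5, the n-th term does not approach 0; divergence by the term test.
At u = -61/5: the n-th term does not approach 0; divergence by the term test.

(-61/5, 11/5)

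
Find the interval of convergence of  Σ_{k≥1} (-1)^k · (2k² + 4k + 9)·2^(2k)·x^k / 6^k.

(-3/2, 3/2)

The ratio of consecutive coefficients is [(2(k+1)² + 4(k+1) + 9)/(2k² + 4k + 9)] · 4/6 → 2/3.
The series converges when 2/3 · |x| < 1, giving R = 3/2.
When x = 3/2, the k-th term does not approach 0; divergence by the term test.
Endpoint x = -3/2: the terms do not tend to 0, so the series diverges.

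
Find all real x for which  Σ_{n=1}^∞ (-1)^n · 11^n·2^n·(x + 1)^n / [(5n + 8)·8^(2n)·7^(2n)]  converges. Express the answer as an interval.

Ratio test: |a_{n+1}/a_n| = [(5n + 8)/(5(n+1) + 8)] · 11·2/(64·49) → 11/1568 as n → ∞.
Hence the series converges for |x + 1| < 1/(11/1568) = 1568/11, so the radius of convergence is 1568/11.
Check x = 1557/11: convergence follows from the alternating series test (terms decrease monotonically to 0).
Check x = -1579/11: the terms are asymptotic to a nonzero constant times 1/n, so the series diverges by limit comparison with Σ 1/n.

(-1579/11, 1557/11]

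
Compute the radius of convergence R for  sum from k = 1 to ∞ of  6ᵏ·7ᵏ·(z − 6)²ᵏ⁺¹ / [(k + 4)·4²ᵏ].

R = 2√42/21

Ratio test: |a_{k+1}/a_k| = [(k + 4)/((k+1) + 4)] · 6·7/16 → 21/8 as k → ∞.
Writing y = (z − 6)², the series in y has radius 8/21, so |z − 6| < √(8/21) and R = 2√42/21.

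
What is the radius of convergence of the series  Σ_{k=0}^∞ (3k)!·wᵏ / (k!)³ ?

Ratio test: |a_{k+1}/a_k| = (3k+1)·(3k+2)·(3k+3)/(k+1)³ → 27 as k → ∞.
The series converges when 27 · |w| < 1, giving R = 1/27.

R = 1/27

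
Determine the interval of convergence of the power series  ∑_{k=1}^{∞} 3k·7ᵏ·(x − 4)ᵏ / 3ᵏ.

(25/7, 31/7)

Apply the ratio test: |a_{k+1}| / |a_k| = [3(k+1)/3k] · 7/3, which tends to 7/3 as k → ∞.
The series converges when 7/3 · |x − 4| < 1, giving R = 3/7.
Endpoint x = 31/7: the terms have absolute value of order k, which does not tend to 0, so the series diverges by the divergence test.
Endpoint x = 25/7: the terms have absolute value of order k, which does not tend to 0, so the series diverges by the divergence test.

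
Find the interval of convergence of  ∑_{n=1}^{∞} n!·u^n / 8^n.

Apply the ratio test: |a_{n+1}| / |a_n| = (n+1) · 1/8, which tends to ∞ as n → ∞.
The ratio grows without bound, so the series diverges whenever u ≠ 0; it converges only at u = 0. R = 0.

{0}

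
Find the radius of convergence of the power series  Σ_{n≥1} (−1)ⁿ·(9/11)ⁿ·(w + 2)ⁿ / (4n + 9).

R = 11/9

By the ratio test, |a_{n+1}/a_n| = [(4n + 9)/(4(n+1) + 9)] · 9/11 → 9/11.
The series converges when 9/11 · |w + 2| < 1, giving R = 11/9.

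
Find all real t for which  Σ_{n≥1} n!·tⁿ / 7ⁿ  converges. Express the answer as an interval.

{0}

Ratio test: |a_{n+1}/a_n| = (n+1) · 1/7 → ∞ as n → ∞.
The ratio grows without bound, so the series diverges whenever t ≠ 0; it converges only at t = 0. R = 0.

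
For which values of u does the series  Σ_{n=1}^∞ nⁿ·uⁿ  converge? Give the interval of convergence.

Root test: |a_n|^(1/n) = n → ∞.
The root grows without bound, so R = 0 (convergence only at u = 0).

{0}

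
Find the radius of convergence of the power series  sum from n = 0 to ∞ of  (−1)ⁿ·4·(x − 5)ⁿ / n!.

Apply the ratio test: |a_{n+1}| / |a_n| = 4/4 · 1/(n+1), which tends to 0 as n → ∞.
Since the limit is 0 < 1 for every x, the series converges on all of ℝ and R = ∞.

R = ∞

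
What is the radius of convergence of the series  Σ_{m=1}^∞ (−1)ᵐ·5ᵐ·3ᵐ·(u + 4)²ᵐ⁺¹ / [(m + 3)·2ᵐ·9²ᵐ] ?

The ratio of consecutive coefficients is [(m + 3)/((m+1) + 3)] · 5·3/(2·81) → 5/54.
Successive powers of (u + 4) differ by 2, so the series converges when |u + 4|² · 5/54 < 1, i.e. |u + 4| < √(54/5). So R = 3√30/5.

R = 3√30/5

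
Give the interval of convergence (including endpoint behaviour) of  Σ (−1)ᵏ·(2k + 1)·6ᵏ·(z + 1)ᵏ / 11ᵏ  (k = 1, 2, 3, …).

(-17/6, 5/6)

The ratio of consecutive coefficients is [(2(k+1) + 1)/(2k + 1)] · 6/11 → 6/11.
Hence the series converges for |z + 1| < 1/(6/11) = 11/6, so the radius of convergence is 11/6.
Check z = 5/6: the terms do not tend to 0, so the series diverges.
Check z = -17/6: the terms do not tend to 0, so the series diverges.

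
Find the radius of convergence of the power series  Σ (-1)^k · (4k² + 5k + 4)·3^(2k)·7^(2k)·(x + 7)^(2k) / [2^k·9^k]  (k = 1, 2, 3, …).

Apply the ratio test: |a_{k+1}| / |a_k| = [(4(k+1)² + 5(k+1) + 4)/(4k² + 5k + 4)] · 9·49/(2·9), which tends to 49/2 as k → ∞.
Since the exponent of (x + 7) increases by 2 each term, convergence requires |x + 7|² < 2/49, hence R = √2/7.

R = √2/7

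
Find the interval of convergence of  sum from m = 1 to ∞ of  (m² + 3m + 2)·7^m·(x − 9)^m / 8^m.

(55/7, 71/7)

The ratio of consecutive coefficients is [((m+1)² + 3(m+1) + 2)/(m² + 3m + 2)] · 7/8 → 7/8.
Thus R = 1/(7/8) = 8/7.
When x = 71/7, the m-th term does not approach 0; divergence by the term test.
At x = 55/7: the m-th term does not approach 0; divergence by the term test.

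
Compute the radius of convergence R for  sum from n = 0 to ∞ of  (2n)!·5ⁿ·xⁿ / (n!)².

R = 1/20

Ratio test: |a_{n+1}/a_n| = (2n+1)·(2n+2)/(n+1)² · 5 → 20 as n → ∞.
Thus R = 1/(20) = 1/20.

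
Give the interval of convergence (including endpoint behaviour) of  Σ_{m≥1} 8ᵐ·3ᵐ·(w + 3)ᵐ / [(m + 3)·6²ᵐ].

[-9/2, -3/2)

The ratio of consecutive coefficients is [(m + 3)/((m+1) + 3)] · 8·3/36 → 2/3.
Thus R = 1/(2/3) = 3/2.
At w = -3/2: the terms are asymptotic to a nonzero constant times 1/m, so the series diverges by limit comparison with Σ 1/m.
Endpoint w = -9/2: an alternating series whose terms decrease to 0 in absolute value, so it converges by the Leibniz criterion.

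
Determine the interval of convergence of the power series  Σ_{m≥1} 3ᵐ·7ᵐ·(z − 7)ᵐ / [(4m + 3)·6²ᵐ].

Apply the ratio test: |a_{m+1}| / |a_m| = [(4m + 3)/(4(m+1) + 3)] · 3·7/36, which tends to 7/12 as m → ∞.
Hence the series converges for |z − 7| < 1/(7/12) = 12/7, so the radius of convergence is 12/7.
Endpoint z = 61/7: the terms behave like c/m; limit comparison with the harmonic series gives divergence.
Endpoint z = 37/7: an alternating series whose terms decrease to 0 in absolute value, so it converges by the Leibniz criterion.

[37/7, 61/7)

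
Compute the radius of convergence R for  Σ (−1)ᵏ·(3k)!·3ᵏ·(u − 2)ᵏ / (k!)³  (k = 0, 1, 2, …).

R = 1/81

By the ratio test, |a_{k+1}/a_k| = (3k+1)·(3k+2)·(3k+3)/(k+1)³ · 3 → 81.
Thus R = 1/(81) = 1/81.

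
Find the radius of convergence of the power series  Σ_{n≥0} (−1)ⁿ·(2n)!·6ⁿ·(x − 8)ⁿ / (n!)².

The ratio of consecutive coefficients is (2n+1)·(2n+2)/(n+1)² · 6 → 24.
Convergence for |x − 8| · 24 < 1, i.e. |x − 8| < 1/24. So R = 1/24.

R = 1/24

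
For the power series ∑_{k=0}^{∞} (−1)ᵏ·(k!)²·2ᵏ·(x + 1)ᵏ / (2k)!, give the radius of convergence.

Ratio test: |a_{k+1}/a_k| = (k+1)²/[(2k+1)·(2k+2)] · 2 → 1/2 as k → ∞.
The series converges when 1/2 · |x + 1| < 1, giving R = 2.

R = 2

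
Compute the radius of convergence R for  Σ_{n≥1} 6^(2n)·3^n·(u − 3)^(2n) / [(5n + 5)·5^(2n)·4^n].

R = 5√3/9

By the ratio test, |a_{n+1}/a_n| = [(5n + 5)/(5(n+1) + 5)] · 36·3/(25·4) → 27/25.
Writing y = (u − 3)², the series in y has radius 25/27, so |u − 3| < √(25/27) and R = 5√3/9.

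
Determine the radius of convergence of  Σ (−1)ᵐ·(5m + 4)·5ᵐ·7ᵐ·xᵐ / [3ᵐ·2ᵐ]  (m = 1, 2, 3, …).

R = 6/35

The ratio of consecutive coefficients is [(5(m+1) + 4)/(5m + 4)] · 5·7/(3·2) → 35/6.
Thus R = 1/(35/6) = 6/35.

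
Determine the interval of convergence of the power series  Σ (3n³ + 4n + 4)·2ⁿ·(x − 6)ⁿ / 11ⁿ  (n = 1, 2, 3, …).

Ratio test: |a_{n+1}/a_n| = [(3(n+1)³ + 4(n+1) + 4)/(3n³ + 4n + 4)] · 2/11 → 2/11 as n → ∞.
Hence the series converges for |x − 6| < 1/(2/11) = 11/2, so the radius of convergence is 11/2.
Endpoint x = 23/2: the terms do not tend to 0, so the series diverges.
Check x = 1/2: the terms do not tend to 0, so the series diverges.

(1/2, 23/2)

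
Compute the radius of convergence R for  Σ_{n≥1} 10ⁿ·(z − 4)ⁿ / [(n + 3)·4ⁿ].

By the ratio test, |a_{n+1}/a_n| = [(n + 3)/((n+1) + 3)] · 10/4 → 5/2.
Convergence for |z − 4| · 5/2 < 1, i.e. |z − 4| < 2/5. So R = 2/5.

R = 2/5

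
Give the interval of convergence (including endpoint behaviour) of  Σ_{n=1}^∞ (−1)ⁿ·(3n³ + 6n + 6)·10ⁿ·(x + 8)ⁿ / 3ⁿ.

By the ratio test, |a_{n+1}/a_n| = [(3(n+1)³ + 6(n+1) + 6)/(3n³ + 6n + 6)] · 10/3 → 10/3.
Thus R = 1/(10/3) = 3/10.
Endpoint x = -77/10: the n-th term does not approach 0; divergence by the term test.
When x = -83/10, the n-th term does not approach 0; divergence by the term test.

(-83/10, -77/10)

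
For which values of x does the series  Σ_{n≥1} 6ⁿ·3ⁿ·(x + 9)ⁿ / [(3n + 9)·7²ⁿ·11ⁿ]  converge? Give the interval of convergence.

[-701/18, 377/18)

By the ratio test, |a_{n+1}/a_n| = [(3n + 9)/(3(n+1) + 9)] · 6·3/(49·11) → 18/539.
Hence the series converges for |x + 9| < 1/(18/539) = 539/18, so the radius of convergence is 539/18.
When x = 377/18, the terms are asymptotic to a nonzero constant times 1/n, so the series diverges by limit comparison with Σ 1/n.
Check x = -701/18: an alternating series whose terms decrease to 0 in absolute value, so it converges by the Leibniz criterion.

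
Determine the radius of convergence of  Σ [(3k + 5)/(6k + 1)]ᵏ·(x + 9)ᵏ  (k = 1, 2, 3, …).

Root test: |a_k|^(1/k) = (3k + 5)/(6k + 1) → 1/2.
Thus R = 1/(1/2) = 2.

R = 2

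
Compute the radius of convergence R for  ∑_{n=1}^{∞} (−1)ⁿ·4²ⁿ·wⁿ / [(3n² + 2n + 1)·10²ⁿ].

R = 25/4

By the ratio test, |a_{n+1}/a_n| = [(3n² + 2n + 1)/(3(n+1)² + 2(n+1) + 1)] · 16/100 → 4/25.
The series converges when 4/25 · |w| < 1, giving R = 25/4.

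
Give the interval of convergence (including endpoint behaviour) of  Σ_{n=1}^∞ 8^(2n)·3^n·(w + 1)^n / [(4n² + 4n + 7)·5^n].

By the ratio test, |a_{n+1}/a_n| = [(4n² + 4n + 7)/(4(n+1)² + 4(n+1) + 7)] · 64·3/5 → 192/5.
Thus R = 1/(192/5) = 5/192.
Endpoint w = -187/192: absolute convergence follows by limit comparison with Σ 1/n².
Check w = -197/192: the series is dominated by a constant times Σ 1/n², which converges (p = 2 > 1).

[-197/192, -187/192]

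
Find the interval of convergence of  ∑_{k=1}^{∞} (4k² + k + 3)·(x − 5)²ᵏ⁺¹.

(4, 6)

The ratio of consecutive coefficients is (4(k+1)² + (k+1) + 3)/(4k² + k + 3) → 1.
Writing y = (x − 5)², the series in y has radius 1, so |x − 5| < √(1) = 1 and R = 1.
At x = 6: the terms do not tend to 0, so the series diverges.
Check x = 4: the k-th term does not approach 0; divergence by the term test.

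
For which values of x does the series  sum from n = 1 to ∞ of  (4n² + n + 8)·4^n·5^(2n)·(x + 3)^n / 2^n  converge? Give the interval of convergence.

(-151/50, -149/50)

The ratio of consecutive coefficients is [(4(n+1)² + (n+1) + 8)/(4n² + n + 8)] · 4·25/2 → 50.
Hence the series converges for |x + 3| < 1/(50) = 1/50, so the radius of convergence is 1/50.
Check x = -149/50: the terms have absolute value of order n², which does not tend to 0, so the series diverges by the divergence test.
When x = -151/50, the terms do not tend to 0, so the series diverges.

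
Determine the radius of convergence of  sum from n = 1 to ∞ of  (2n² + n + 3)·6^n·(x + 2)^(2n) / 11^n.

The ratio of consecutive coefficients is [(2(n+1)² + (n+1) + 3)/(2n² + n + 3)] · 6/11 → 6/11.
Writing y = (x + 2)², the series in y has radius 11/6, so |x + 2| < √(11/6) and R = √66/6.

R = √66/6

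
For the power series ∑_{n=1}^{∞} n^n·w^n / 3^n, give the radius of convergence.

By the Cauchy root test, |a_n|^(1/n) = n/3 → ∞.
The root grows without bound, so R = 0 (convergence only at w = 0).

R = 0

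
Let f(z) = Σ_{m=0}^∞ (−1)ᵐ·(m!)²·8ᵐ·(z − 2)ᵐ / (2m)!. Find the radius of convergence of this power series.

R = 1/2

The ratio of consecutive coefficients is (m+1)²/[(2m+1)·(2m+2)] · 8 → 2.
The series converges when 2 · |z − 2| < 1, giving R = 1/2.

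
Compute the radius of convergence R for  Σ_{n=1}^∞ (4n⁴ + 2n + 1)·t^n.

Apply the ratio test: |a_{n+1}| / |a_n| = (4(n+1)⁴ + 2(n+1) + 1)/(4n⁴ + 2n + 1), which tends to 1 as n → ∞.
Convergence for |t| < 1, so R = 1.

R = 1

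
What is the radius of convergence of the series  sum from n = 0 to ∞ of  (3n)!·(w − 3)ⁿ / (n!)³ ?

Apply the ratio test: |a_{n+1}| / |a_n| = (3n+1)·(3n+2)·(3n+3)/(n+1)³, which tends to 27 as n → ∞.
Hence the series converges for |w − 3| < 1/(27) = 1/27, so the radius of convergence is 1/27.

R = 1/27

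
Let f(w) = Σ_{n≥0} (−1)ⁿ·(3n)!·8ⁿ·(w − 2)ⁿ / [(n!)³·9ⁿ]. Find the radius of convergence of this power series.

The ratio of consecutive coefficients is (3n+1)·(3n+2)·(3n+3)/(n+1)³ · 8/9 → 24.
The series converges when 24 · |w − 2| < 1, giving R = 1/24.

R = 1/24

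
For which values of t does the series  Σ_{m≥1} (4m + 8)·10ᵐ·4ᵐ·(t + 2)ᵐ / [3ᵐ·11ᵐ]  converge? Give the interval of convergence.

Ratio test: |a_{m+1}/a_m| = [(4(m+1) + 8)/(4m + 8)] · 10·4/(3·11) → 40/33 as m → ∞.
Hence the series converges for |t + 2| < 1/(40/33) = 33/40, so the radius of convergence is 33/40.
At t = -47/40: the m-th term does not approach 0; divergence by the term test.
When t = -113/40, the terms have absolute value of order m, which does not tend to 0, so the series diverges by the divergence test.

(-113/40, -47/40)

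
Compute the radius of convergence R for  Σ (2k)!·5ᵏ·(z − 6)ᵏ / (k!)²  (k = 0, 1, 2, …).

The ratio of consecutive coefficients is (2k+1)·(2k+2)/(k+1)² · 5 → 20.
Hence the series converges for |z − 6| < 1/(20) = 1/20, so the radius of convergence is 1/20.

R = 1/20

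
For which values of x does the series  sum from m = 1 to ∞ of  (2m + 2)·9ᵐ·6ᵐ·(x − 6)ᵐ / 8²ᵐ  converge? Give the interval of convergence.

By the ratio test, |a_{m+1}/a_m| = [(2(m+1) + 2)/(2m + 2)] · 9·6/64 → 27/32.
Hence the series converges for |x − 6| < 1/(27/32) = 32/27, so the radius of convergence is 32/27.
Endpoint x = 194/27: the terms do not tend to 0, so the series diverges.
When x = 130/27, the m-th term does not approach 0; divergence by the term test.

(130/27, 194/27)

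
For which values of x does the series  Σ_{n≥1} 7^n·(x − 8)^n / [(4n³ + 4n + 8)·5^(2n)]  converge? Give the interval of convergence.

[31/7, 81/7]

Ratio test: |a_{n+1}/a_n| = [(4n³ + 4n + 8)/(4(n+1)³ + 4(n+1) + 8)] · 7/25 → 7/25 as n → ∞.
Thus R = 1/(7/25) = 25/7.
When x = 81/7, the series is dominated by a constant times Σ 1/n³, which converges (p = 3 > 1).
Check x = 31/7: absolute convergence follows by limit comparison with Σ 1/n³.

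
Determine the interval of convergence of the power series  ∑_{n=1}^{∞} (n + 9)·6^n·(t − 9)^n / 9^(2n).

Apply the ratio test: |a_{n+1}| / |a_n| = [((n+1) + 9)/(n + 9)] · 6/81, which tends to 2/27 as n → ∞.
Convergence for |t − 9| · 2/27 < 1, i.e. |t − 9| < 27/2. So R = 27/2.
Check t = 45/2: the terms have absolute value of order n, which does not tend to 0, so the series diverges by the divergence test.
At t = -9/2: the terms have absolute value of order n, which does not tend to 0, so the series diverges by the divergence test.

(-9/2, 45/2)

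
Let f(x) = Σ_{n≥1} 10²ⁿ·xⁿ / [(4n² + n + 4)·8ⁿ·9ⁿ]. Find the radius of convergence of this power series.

Ratio test: |a_{n+1}/a_n| = [(4n² + n + 4)/(4(n+1)² + (n+1) + 4)] · 100/(8·9) → 25/18 as n → ∞.
Hence the series converges for |x| < 1/(25/18) = 18/25, so the radius of convergence is 18/25.

R = 18/25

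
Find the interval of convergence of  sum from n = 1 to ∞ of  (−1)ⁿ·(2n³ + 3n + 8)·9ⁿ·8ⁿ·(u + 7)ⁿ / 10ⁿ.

(-257/36, -247/36)

The ratio of consecutive coefficients is [(2(n+1)³ + 3(n+1) + 8)/(2n³ + 3n + 8)] · 9·8/10 → 36/5.
The series converges when 36/5 · |u + 7| < 1, giving R = 5/36.
Endpoint u = -247/36: the terms do not tend to 0, so the series diverges.
When u = -257/36, the terms do not tend to 0, so the series diverges.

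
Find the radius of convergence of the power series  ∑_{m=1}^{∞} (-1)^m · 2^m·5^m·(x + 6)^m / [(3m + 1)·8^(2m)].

R = 32/5

By the ratio test, |a_{m+1}/a_m| = [(3m + 1)/(3(m+1) + 1)] · 2·5/64 → 5/32.
Thus R = 1/(5/32) = 32/5.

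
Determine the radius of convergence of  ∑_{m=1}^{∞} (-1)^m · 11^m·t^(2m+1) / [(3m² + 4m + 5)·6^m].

R = √66/11

By the ratio test, |a_{m+1}/a_m| = [(3m² + 4m + 5)/(3(m+1)² + 4(m+1) + 5)] · 11/6 → 11/6.
Successive powers of t differ by 2, so the series converges when |t|² · 11/6 < 1, i.e. |t| < √(6/11). So R = √66/11.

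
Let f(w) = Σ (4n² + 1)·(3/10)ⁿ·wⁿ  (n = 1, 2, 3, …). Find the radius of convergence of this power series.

By the ratio test, |a_{n+1}/a_n| = [(4(n+1)² + 1)/(4n² + 1)] · 3/10 → 3/10.
Hence the series converges for |w| < 1/(3/10) = 10/3, so the radius of convergence is 10/3.

R = 10/3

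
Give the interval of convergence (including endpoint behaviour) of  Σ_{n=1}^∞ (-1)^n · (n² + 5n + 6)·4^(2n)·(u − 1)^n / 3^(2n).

Ratio test: |a_{n+1}/a_n| = [((n+1)² + 5(n+1) + 6)/(n² + 5n + 6)] · 16/9 → 16/9 as n → ∞.
Hence the series converges for |u − 1| < 1/(16/9) = 9/16, so the radius of convergence is 9/16.
At u = 25/16: the terms do not tend to 0, so the series diverges.
Check u = 7/16: the terms do not tend to 0, so the series diverges.

(7/16, 25/16)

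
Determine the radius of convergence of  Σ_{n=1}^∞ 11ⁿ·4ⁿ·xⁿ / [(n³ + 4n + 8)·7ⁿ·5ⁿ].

R = 35/44

By the ratio test, |a_{n+1}/a_n| = [(n³ + 4n + 8)/((n+1)³ + 4(n+1) + 8)] · 11·4/(7·5) → 44/35.
Hence the series converges for |x| < 1/(44/35) = 35/44, so the radius of convergence is 35/44.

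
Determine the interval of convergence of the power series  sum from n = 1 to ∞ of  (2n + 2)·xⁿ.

Ratio test: |a_{n+1}/a_n| = (2(n+1) + 2)/(2n + 2) → 1 as n → ∞.
So the series converges when |x| < 1 and diverges when |x| > 1; R = 1.
Check x = 1: the terms have absolute value of order n, which does not tend to 0, so the series diverges by the divergence test.
Endpoint x = -1: the terms do not tend to 0, so the series diverges.

(-1, 1)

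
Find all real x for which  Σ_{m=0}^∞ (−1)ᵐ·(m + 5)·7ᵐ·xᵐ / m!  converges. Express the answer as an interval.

Apply the ratio test: |a_{m+1}| / |a_m| = ((m+1) + 5)/(m + 5) · 7 · 1/(m+1), which tends to 0 as m → ∞.
Since the limit is 0 < 1 for every x, the series converges on all of ℝ and R = ∞.

(−∞, ∞)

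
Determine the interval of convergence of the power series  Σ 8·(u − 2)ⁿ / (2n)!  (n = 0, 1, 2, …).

(−∞, ∞)

The ratio of consecutive coefficients is 8/8 · 1/[(2n+1)·(2n+2)] → 0.
The limit is 0, so the series converges for all u; R = ∞.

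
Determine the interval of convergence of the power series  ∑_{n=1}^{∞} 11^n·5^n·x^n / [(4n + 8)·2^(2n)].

[-4/55, 4/55)

By the ratio test, |a_{n+1}/a_n| = [(4n + 8)/(4(n+1) + 8)] · 11·5/4 → 55/4.
The series converges when 55/4 · |x| < 1, giving R = 4/55.
At x = 4/55: the terms behave like c/n; limit comparison with the harmonic series gives divergence.
Endpoint x = -4/55: the terms alternate in sign and decrease monotonically to 0 in absolute value (size ~ c/n), so the alternating series test gives convergence.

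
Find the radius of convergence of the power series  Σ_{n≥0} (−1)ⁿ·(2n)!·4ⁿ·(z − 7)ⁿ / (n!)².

R = 1/16

Ratio test: |a_{n+1}/a_n| = (2n+1)·(2n+2)/(n+1)² · 4 → 16 as n → ∞.
Hence the series converges for |z − 7| < 1/(16) = 1/16, so the radius of convergence is 1/16.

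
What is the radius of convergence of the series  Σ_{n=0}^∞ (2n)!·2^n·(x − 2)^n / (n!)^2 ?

The ratio of consecutive coefficients is (2n+1)·(2n+2)/(n+1)² · 2 → 8.
Convergence for |x − 2| · 8 < 1, i.e. |x − 2| < 1/8. So R = 1/8.

R = 1/8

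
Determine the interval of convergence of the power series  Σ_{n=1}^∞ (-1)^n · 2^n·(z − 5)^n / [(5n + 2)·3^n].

(7/2, 13/2]

Apply the ratio test: |a_{n+1}| / |a_n| = [(5n + 2)/(5(n+1) + 2)] · 2/3, which tends to 2/3 as n → ∞.
Hence the series converges for |z − 5| < 1/(2/3) = 3/2, so the radius of convergence is 3/2.
When z = 13/2, an alternating series whose terms decrease to 0 in absolute value, so it converges by the Leibniz criterion.
When z = 7/2, comparison with the harmonic series Σ 1/n shows the series diverges.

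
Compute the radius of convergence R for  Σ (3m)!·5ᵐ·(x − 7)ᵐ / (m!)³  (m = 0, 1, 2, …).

R = 1/135

Ratio test: |a_{m+1}/a_m| = (3m+1)·(3m+2)·(3m+3)/(m+1)³ · 5 → 135 as m → ∞.
The series converges when 135 · |x − 7| < 1, giving R = 1/135.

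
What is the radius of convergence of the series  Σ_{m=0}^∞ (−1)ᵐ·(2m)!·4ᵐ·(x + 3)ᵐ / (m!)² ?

The ratio of consecutive coefficients is (2m+1)·(2m+2)/(m+1)² · 4 → 16.
Convergence for |x + 3| · 16 < 1, i.e. |x + 3| < 1/16. So R = 1/16.

R = 1/16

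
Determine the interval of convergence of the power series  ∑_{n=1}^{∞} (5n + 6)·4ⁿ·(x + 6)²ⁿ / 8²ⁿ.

(-10, -2)

Ratio test: |a_{n+1}/a_n| = [(5(n+1) + 6)/(5n + 6)] · 4/64 → 1/16 as n → ∞.
Writing y = (x + 6)², the series in y has radius 16, so |x + 6| < √(16) = 4 and R = 4.
Endpoint x = -2: the n-th term does not approach 0; divergence by the term test.
Endpoint x = -10: the terms have absolute value of order n, which does not tend to 0, so the series diverges by the divergence test.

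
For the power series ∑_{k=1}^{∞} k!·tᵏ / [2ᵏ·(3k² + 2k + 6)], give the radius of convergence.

R = 0

The ratio of consecutive coefficients is (k+1) · 1/2 · (3k² + 2k + 6)/(3(k+1)² + 2(k+1) + 6) → ∞.
Since the ratio → ∞, the series diverges for every t ≠ 0, and R = 0.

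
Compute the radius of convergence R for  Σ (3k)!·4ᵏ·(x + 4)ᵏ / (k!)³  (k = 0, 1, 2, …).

R = 1/108

Apply the ratio test: |a_{k+1}| / |a_k| = (3k+1)·(3k+2)·(3k+3)/(k+1)³ · 4, which tends to 108 as k → ∞.
The series converges when 108 · |x + 4| < 1, giving R = 1/108.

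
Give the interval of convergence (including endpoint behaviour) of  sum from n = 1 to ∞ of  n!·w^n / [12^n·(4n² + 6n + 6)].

{0}

By the ratio test, |a_{n+1}/a_n| = (n+1) · 1/12 · (4n² + 6n + 6)/(4(n+1)² + 6(n+1) + 6) → ∞.
The ratio grows without bound, so the series diverges whenever w ≠ 0; it converges only at w = 0. R = 0.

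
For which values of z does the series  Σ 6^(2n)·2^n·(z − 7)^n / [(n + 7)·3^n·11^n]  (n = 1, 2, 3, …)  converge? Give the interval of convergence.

[157/24, 179/24)

The ratio of consecutive coefficients is [(n + 7)/((n+1) + 7)] · 36·2/(3·11) → 24/11.
Thus R = 1/(24/11) = 11/24.
Endpoint z = 179/24: the terms behave like c/n; limit comparison with the harmonic series gives divergence.
Endpoint z = 157/24: the terms alternate in sign and decrease monotonically to 0 in absolute value (size ~ c/n), so the alternating series test gives convergence.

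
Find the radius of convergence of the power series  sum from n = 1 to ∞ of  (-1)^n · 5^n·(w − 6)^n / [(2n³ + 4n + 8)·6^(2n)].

The ratio of consecutive coefficients is [(2n³ + 4n + 8)/(2(n+1)³ + 4(n+1) + 8)] · 5/36 → 5/36.
Thus R = 1/(5/36) = 36/5.

R = 36/5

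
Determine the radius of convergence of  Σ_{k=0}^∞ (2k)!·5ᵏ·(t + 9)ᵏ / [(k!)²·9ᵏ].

R = 9/20

Apply the ratio test: |a_{k+1}| / |a_k| = (2k+1)·(2k+2)/(k+1)² · 5/9, which tends to 20/9 as k → ∞.
Thus R = 1/(20/9) = 9/20.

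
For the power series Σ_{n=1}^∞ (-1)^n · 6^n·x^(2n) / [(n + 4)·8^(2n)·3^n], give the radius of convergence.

Apply the ratio test: |a_{n+1}| / |a_n| = [(n + 4)/((n+1) + 4)] · 6/(64·3), which tends to 1/32 as n → ∞.
Since the exponent of x increases by 2 each term, convergence requires |x|² < 32, hence R = 4√2.

R = 4√2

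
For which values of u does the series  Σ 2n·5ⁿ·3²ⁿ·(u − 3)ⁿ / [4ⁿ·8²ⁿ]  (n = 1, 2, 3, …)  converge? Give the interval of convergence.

(-121/45, 391/45)

Apply the ratio test: |a_{n+1}| / |a_n| = [2(n+1)/2n] · 5·9/(4·64), which tends to 45/256 as n → ∞.
Thus R = 1/(45/256) = 256/45.
Check u = 391/45: the terms have absolute value of order n, which does not tend to 0, so the series diverges by the divergence test.
Check u = -121/45: the n-th term does not approach 0; divergence by the term test.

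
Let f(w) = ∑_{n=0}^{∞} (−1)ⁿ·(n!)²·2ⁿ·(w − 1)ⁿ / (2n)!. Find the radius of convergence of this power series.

Ratio test: |a_{n+1}/a_n| = (n+1)²/[(2n+1)·(2n+2)] · 2 → 1/2 as n → ∞.
Thus R = 1/(1/2) = 2.

R = 2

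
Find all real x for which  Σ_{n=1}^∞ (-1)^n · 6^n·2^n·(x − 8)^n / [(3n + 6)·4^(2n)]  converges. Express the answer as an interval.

(20/3, 28/3]

By the ratio test, |a_{n+1}/a_n| = [(3n + 6)/(3(n+1) + 6)] · 6·2/16 → 3/4.
Thus R = 1/(3/4) = 4/3.
When x = 28/3, convergence follows from the alternating series test (terms decrease monotonically to 0).
At x = 20/3: the terms behave like c/n; limit comparison with the harmonic series gives divergence.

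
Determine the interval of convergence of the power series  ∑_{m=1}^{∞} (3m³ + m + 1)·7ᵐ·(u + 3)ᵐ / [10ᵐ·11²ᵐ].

The ratio of consecutive coefficients is [(3(m+1)³ + (m+1) + 1)/(3m³ + m + 1)] · 7/(10·121) → 7/1210.
Convergence for |u + 3| · 7/1210 < 1, i.e. |u + 3| < 1210/7. So R = 1210/7.
Check u = 1189/7: the terms do not tend to 0, so the series diverges.
Check u = -1231/7: the m-th term does not approach 0; divergence by the term test.

(-1231/7, 1189/7)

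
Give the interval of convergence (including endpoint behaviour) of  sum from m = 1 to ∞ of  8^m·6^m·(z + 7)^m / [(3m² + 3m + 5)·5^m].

[-341/48, -331/48]

Apply the ratio test: |a_{m+1}| / |a_m| = [(3m² + 3m + 5)/(3(m+1)² + 3(m+1) + 5)] · 8·6/5, which tends to 48/5 as m → ∞.
The series converges when 48/5 · |z + 7| < 1, giving R = 5/48.
Check z = -331/48: absolute convergence follows by limit comparison with Σ 1/m².
At z = -341/48: absolute convergence follows by limit comparison with Σ 1/m².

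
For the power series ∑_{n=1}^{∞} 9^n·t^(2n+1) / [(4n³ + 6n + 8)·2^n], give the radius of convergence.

R = √2/3

The ratio of consecutive coefficients is [(4n³ + 6n + 8)/(4(n+1)³ + 6(n+1) + 8)] · 9/2 → 9/2.
Writing y = t², the series in y has radius 2/9, so |t| < √(2/9) and R = √2/3.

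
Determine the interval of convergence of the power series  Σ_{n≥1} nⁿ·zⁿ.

{0}

Applying the root test, |a_n|^(1/n) = n → ∞.
Since the n-th root of |a_n| is unbounded, the series converges only at z = 0; R = 0.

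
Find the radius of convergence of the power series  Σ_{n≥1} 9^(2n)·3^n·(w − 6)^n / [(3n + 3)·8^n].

Ratio test: |a_{n+1}/a_n| = [(3n + 3)/(3(n+1) + 3)] · 81·3/8 → 243/8 as n → ∞.
Convergence for |w − 6| · 243/8 < 1, i.e. |w − 6| < 8/243. So R = 8/243.

R = 8/243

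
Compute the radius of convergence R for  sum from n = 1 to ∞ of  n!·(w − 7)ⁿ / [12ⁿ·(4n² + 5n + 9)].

R = 0

Ratio test: |a_{n+1}/a_n| = (n+1) · 1/12 · (4n² + 5n + 9)/(4(n+1)² + 5(n+1) + 9) → ∞ as n → ∞.
The ratio grows without bound, so the series diverges whenever (w − 7) ≠ 0; it converges only at w = 7. R = 0.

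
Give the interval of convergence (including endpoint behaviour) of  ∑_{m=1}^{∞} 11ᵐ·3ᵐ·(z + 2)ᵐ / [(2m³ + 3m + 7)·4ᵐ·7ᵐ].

Ratio test: |a_{m+1}/a_m| = [(2m³ + 3m + 7)/(2(m+1)³ + 3(m+1) + 7)] · 11·3/(4·7) → 33/28 as m → ∞.
Thus R = 1/(33/28) = 28/33.
When z = -38/33, the series is dominated by a constant times Σ 1/m³, which converges (p = 3 > 1).
At z = -94/33: the series is dominated by a constant times Σ 1/m³, which converges (p = 3 > 1).

[-94/33, -38/33]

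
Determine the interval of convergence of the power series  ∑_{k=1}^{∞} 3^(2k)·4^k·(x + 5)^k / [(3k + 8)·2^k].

Apply the ratio test: |a_{k+1}| / |a_k| = [(3k + 8)/(3(k+1) + 8)] · 9·4/2, which tends to 18 as k → ∞.
The series converges when 18 · |x + 5| < 1, giving R = 1/18.
At x = -89/18: the terms behave like c/k; limit comparison with the harmonic series gives divergence.
Check x = -91/18: the terms alternate in sign and decrease monotonically to 0 in absolute value (size ~ c/k), so the alternating series test gives convergence.

[-91/18, -89/18)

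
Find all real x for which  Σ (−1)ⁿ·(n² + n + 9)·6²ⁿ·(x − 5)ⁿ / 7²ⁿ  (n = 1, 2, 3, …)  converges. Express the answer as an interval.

(131/36, 229/36)

Ratio test: |a_{n+1}/a_n| = [((n+1)² + (n+1) + 9)/(n² + n + 9)] · 36/49 → 36/49 as n → ∞.
The series converges when 36/49 · |x − 5| < 1, giving R = 49/36.
At x = 229/36: the terms do not tend to 0, so the series diverges.
When x = 131/36, the n-th term does not approach 0; divergence by the term test.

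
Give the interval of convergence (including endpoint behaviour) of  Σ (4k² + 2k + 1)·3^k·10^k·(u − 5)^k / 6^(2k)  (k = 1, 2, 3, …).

Ratio test: |a_{k+1}/a_k| = [(4(k+1)² + 2(k+1) + 1)/(4k² + 2k + 1)] · 3·10/36 → 5/6 as k → ∞.
Convergence for |u − 5| · 5/6 < 1, i.e. |u − 5| < 6/5. So R = 6/5.
Check u = 31/5: the k-th term does not approach 0; divergence by the term test.
Check u = 19/5: the terms do not tend to 0, so the series diverges.

(19/5, 31/5)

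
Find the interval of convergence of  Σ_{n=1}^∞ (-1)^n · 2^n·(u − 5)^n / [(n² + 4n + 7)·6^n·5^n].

[-10, 20]

The ratio of consecutive coefficients is [(n² + 4n + 7)/((n+1)² + 4(n+1) + 7)] · 2/(6·5) → 1/15.
Hence the series converges for |u − 5| < 1/(1/15) = 15, so the radius of convergence is 15.
When u = 20, the series is dominated by a constant times Σ 1/n², which converges (p = 2 > 1).
Check u = -10: the terms are on the order of 1/n², so the series converges absolutely by comparison with the p-series (p = 2 > 1).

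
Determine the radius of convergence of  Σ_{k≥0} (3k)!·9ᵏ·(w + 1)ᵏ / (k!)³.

R = 1/243

Ratio test: |a_{k+1}/a_k| = (3k+1)·(3k+2)·(3k+3)/(k+1)³ · 9 → 243 as k → ∞.
Convergence for |w + 1| · 243 < 1, i.e. |w + 1| < 1/243. So R = 1/243.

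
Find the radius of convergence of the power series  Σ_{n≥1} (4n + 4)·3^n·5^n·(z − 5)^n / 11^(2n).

Apply the ratio test: |a_{n+1}| / |a_n| = [(4(n+1) + 4)/(4n + 4)] · 3·5/121, which tends to 15/121 as n → ∞.
Thus R = 1/(15/121) = 121/15.

R = 121/15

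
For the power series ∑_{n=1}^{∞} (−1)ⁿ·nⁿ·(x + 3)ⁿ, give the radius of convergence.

Root test: |a_n|^(1/n) = n → ∞.
Since the n-th root of |a_n| is unbounded, the series converges only at x = -3; R = 0.

R = 0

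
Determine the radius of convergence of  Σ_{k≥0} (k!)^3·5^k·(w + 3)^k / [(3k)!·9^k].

R = 243/5

Apply the ratio test: |a_{k+1}| / |a_k| = (k+1)³/[(3k+1)·(3k+2)·(3k+3)] · 5/9, which tends to 5/243 as k → ∞.
Thus R = 1/(5/243) = 243/5.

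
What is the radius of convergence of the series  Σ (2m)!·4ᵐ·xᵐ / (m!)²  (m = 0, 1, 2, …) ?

Ratio test: |a_{m+1}/a_m| = (2m+1)·(2m+2)/(m+1)² · 4 → 16 as m → ∞.
The series converges when 16 · |x| < 1, giving R = 1/16.

R = 1/16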